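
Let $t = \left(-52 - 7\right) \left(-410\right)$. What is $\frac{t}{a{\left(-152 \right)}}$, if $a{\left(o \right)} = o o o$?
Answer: $- \frac{12095}{1755904} \approx -0.0068882$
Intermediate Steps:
$t = 24190$ ($t = \left(-52 - 7\right) \left(-410\right) = \left(-59\right) \left(-410\right) = 24190$)
$a{\left(o \right)} = o^{3}$ ($a{\left(o \right)} = o^{2} o = o^{3}$)
$\frac{t}{a{\left(-152 \right)}} = \frac{24190}{\left(-152\right)^{3}} = \frac{24190}{-3511808} = 24190 \left(- \frac{1}{3511808}\right) = - \frac{12095}{1755904}$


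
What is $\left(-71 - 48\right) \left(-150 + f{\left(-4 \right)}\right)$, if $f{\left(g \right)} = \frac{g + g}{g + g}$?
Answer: $17731$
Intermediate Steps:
$f{\left(g \right)} = 1$ ($f{\left(g \right)} = \frac{2 g}{2 g} = 2 g \frac{1}{2 g} = 1$)
$\left(-71 - 48\right) \left(-150 + f{\left(-4 \right)}\right) = \left(-71 - 48\right) \left(-150 + 1\right) = \left(-119\right) \left(-149\right) = 17731$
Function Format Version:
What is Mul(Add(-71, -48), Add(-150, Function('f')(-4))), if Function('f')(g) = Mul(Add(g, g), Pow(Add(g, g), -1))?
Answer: 17731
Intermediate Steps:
Function('f')(g) = 1 (Function('f')(g) = Mul(Mul(2, g), Pow(Mul(2, g), -1)) = Mul(Mul(2, g), Mul(Rational(1, 2), Pow(g, -1))) = 1)
Mul(Add(-71, -48), Add(-150, Function('f')(-4))) = Mul(Add(-71, -48), Add(-150, 1)) = Mul(-119, -149) = 17731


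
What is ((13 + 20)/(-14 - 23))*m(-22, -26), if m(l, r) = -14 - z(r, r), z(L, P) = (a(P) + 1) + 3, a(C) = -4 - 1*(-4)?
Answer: 594/37 ≈ 16.054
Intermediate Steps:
a(C) = 0 (a(C) = -4 + 4 = 0)
z(L, P) = 4 (z(L, P) = (0 + 1) + 3 = 1 + 3 = 4)
m(l, r) = -18 (m(l, r) = -14 - 1*4 = -14 - 4 = -18)
((13 + 20)/(-14 - 23))*m(-22, -26) = ((13 + 20)/(-14 - 23))*(-18) = (33/(-37))*(-18) = (33*(-1/37))*(-18) = -33/37*(-18) = 594/37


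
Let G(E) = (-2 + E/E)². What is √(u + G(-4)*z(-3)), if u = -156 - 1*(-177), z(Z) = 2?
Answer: √23 ≈ 4.7958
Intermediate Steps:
u = 21 (u = -156 + 177 = 21)
G(E) = 1 (G(E) = (-2 + 1)² = (-1)² = 1)
√(u + G(-4)*z(-3)) = √(21 + 1*2) = √(21 + 2) = √23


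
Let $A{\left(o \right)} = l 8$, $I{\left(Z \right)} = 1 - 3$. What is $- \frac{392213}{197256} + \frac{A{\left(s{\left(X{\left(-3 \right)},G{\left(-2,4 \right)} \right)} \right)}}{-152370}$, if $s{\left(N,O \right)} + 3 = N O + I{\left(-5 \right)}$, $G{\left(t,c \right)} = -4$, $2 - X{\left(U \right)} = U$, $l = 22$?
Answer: $- \frac{9966035311}{5009316120} \approx -1.9895$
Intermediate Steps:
$I{\left(Z \right)} = -2$ ($I{\left(Z \right)} = 1 - 3 = -2$)
$X{\left(U \right)} = 2 - U$
$s{\left(N,O \right)} = -5 + N O$ ($s{\left(N,O \right)} = -3 + \left(N O - 2\right) = -3 + \left(-2 + N O\right) = -5 + N O$)
$A{\left(o \right)} = 176$ ($A{\left(o \right)} = 22 \cdot 8 = 176$)
$- \frac{392213}{197256} + \frac{A{\left(s{\left(X{\left(-3 \right)},G{\left(-2,4 \right)} \right)} \right)}}{-152370} = - \frac{392213}{197256} + \frac{176}{-152370} = \left(-392213\right) \frac{1}{197256} + 176 \left(- \frac{1}{152370}\right) = - \frac{392213}{197256} - \frac{88}{76185} = - \frac{9966035311}{5009316120}$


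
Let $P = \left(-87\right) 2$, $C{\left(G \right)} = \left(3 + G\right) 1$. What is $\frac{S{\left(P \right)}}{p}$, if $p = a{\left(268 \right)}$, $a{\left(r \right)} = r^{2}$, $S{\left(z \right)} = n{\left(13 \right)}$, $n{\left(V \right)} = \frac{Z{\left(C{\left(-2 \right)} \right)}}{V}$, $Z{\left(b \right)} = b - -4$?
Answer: $\frac{5}{933712} \approx 5.355 \cdot 10^{-6}$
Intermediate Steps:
$C{\left(G \right)} = 3 + G$
$Z{\left(b \right)} = 4 + b$ ($Z{\left(b \right)} = b + 4 = 4 + b$)
$P = -174$
$n{\left(V \right)} = \frac{5}{V}$ ($n{\left(V \right)} = \frac{4 + \left(3 - 2\right)}{V} = \frac{4 + 1}{V} = \frac{5}{V}$)
$S{\left(z \right)} = \frac{5}{13}$
$p = 71824$ ($p = 268^{2} = 71824$)
$\frac{S{\left(P \right)}}{p} = \frac{5}{13 \cdot 71824} = \frac{5}{13} \cdot \frac{1}{71824} = \frac{5}{933712}$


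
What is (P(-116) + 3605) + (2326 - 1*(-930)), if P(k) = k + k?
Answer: 6629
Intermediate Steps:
P(k) = 2*k
(P(-116) + 3605) + (2326 - 1*(-930)) = (2*(-116) + 3605) + (2326 - 1*(-930)) = (-232 + 3605) + (2326 + 930) = 3373 + 3256 = 6629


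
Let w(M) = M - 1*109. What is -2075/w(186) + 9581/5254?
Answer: -10164313/404558 ≈ -25.124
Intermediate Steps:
w(M) = -109 + M (w(M) = M - 109 = -109 + M)
-2075/w(186) + 9581/5254 = -2075/(-109 + 186) + 9581/5254 = -2075/77 + 9581*(1/5254) = -2075*1/77 + 9581/5254 = -2075/77 + 9581/5254 = -10164313/404558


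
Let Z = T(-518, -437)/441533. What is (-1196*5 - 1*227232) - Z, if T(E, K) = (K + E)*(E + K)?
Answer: -102971706021/441533 ≈ -2.3321e+5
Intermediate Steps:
T(E, K) = (E + K)**2 (T(E, K) = (E + K)*(E + K) = (E + K)**2)
Z = 912025/441533 (Z = (-518 - 437)**2/441533 = (-955)**2*(1/441533) = 912025*(1/441533) = 912025/441533 ≈ 2.0656)
(-1196*5 - 1*227232) - Z = (-1196*5 - 1*227232) - 1*912025/441533 = (-5980 - 227232) - 912025/441533 = -233212 - 912025/441533 = -102971706021/441533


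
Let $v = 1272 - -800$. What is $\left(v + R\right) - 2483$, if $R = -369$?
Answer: $-780$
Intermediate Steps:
$v = 2072$ ($v = 1272 + 800 = 2072$)
$\left(v + R\right) - 2483 = \left(2072 - 369\right) - 2483 = 1703 - 2483 = -780$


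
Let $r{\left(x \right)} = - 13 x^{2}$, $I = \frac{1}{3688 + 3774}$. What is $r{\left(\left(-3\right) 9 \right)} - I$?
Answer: $- \frac{70717375}{7462} \approx -9477.0$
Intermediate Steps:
$I = \frac{1}{7462} \approx 0.00013401$
$r{\left(\left(-3\right) 9 \right)} - I = - 13 \left(\left(-3\right) 9\right)^{2} - \frac{1}{7462} = - 13 \left(-27\right)^{2} - \frac{1}{7462} = \left(-13\right) 729 - \frac{1}{7462} = -9477 - \frac{1}{7462} = - \frac{70717375}{7462}$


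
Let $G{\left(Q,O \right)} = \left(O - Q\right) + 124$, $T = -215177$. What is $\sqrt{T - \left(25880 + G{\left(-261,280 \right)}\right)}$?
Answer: $3 i \sqrt{26858} \approx 491.65 i$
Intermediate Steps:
$G{\left(Q,O \right)} = 124 + O - Q$
$\sqrt{T - \left(25880 + G{\left(-261,280 \right)}\right)} = \sqrt{-215177 - \left(26284 + 261\right)} = \sqrt{-215177 - 26545} = \sqrt{-241722} = 3 i \sqrt{26858}$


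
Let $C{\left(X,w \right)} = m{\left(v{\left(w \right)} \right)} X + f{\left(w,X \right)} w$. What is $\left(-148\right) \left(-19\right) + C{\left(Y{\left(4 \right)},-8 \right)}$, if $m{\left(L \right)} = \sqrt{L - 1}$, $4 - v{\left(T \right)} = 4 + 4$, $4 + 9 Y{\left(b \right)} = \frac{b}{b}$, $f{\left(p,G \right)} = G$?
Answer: $\frac{8444}{3} - \frac{i \sqrt{5}}{3} \approx 2814.7 - 0.74536 i$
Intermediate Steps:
$Y{\left(b \right)} = - \frac{1}{3}$ ($Y{\left(b \right)} = - \frac{4}{9} + \frac{b \frac{1}{b}}{9} = - \frac{4}{9} + \frac{1}{9} \cdot 1 = - \frac{4}{9} + \frac{1}{9} = - \frac{1}{3}$)
$v{\left(T \right)} = -4$ ($v{\left(T \right)} = 4 - \left(4 + 4\right) = 4 - 8 = -4$)
$m{\left(L \right)} = \sqrt{-1 + L}$
$C{\left(X,w \right)} = X w + i X \sqrt{5}$ ($C{\left(X,w \right)} = \sqrt{-1 - 4} X + X w = \sqrt{-5} X + X w = i \sqrt{5} X + X w = i X \sqrt{5} + X w = X w + i X \sqrt{5}$)
$\left(-148\right) \left(-19\right) + C{\left(Y{\left(4 \right)},-8 \right)} = \left(-148\right) \left(-19\right) - \frac{-8 + i \sqrt{5}}{3} = 2812 + \left(\frac{8}{3} - \frac{i \sqrt{5}}{3}\right) = \frac{8444}{3} - \frac{i \sqrt{5}}{3}$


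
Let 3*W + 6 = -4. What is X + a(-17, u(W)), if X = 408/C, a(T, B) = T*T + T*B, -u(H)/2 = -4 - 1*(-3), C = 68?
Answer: 261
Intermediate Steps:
W = -10/3 (W = -2 + (1/3)*(-4) = -2 - 4/3 = -10/3 ≈ -3.3333)
u(H) = 2 (u(H) = -2*(-4 - 1*(-3)) = -2*(-4 + 3) = -2*(-1) = 2)
a(T, B) = T**2 + B*T
X = 6 (X = 408/68 = 408*(1/68) = 6)
X + a(-17, u(W)) = 6 - 17*(2 - 17) = 6 - 17*(-15) = 6 + 255 = 261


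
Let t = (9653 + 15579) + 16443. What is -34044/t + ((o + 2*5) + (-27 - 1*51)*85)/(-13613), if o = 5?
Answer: -187760847/567321775 ≈ -0.33096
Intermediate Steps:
t = 41675 (t = 25232 + 16443 = 41675)
-34044/t + ((o + 2*5) + (-27 - 1*51)*85)/(-13613) = -34044/41675 + ((5 + 2*5) + (-27 - 1*51)*85)/(-13613) = -34044*1/41675 + ((5 + 10) + (-27 - 51)*85)*(-1/13613) = -34044/41675 + (15 - 78*85)*(-1/13613) = -34044/41675 + (15 - 6630)*(-1/13613) = -34044/41675 - 6615*(-1/13613) = -34044/41675 + 6615/13613 = -187760847/567321775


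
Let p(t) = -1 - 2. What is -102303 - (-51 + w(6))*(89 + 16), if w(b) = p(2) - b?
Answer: -96003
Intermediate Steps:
p(t) = -3
w(b) = -3 - b
-102303 - (-51 + w(6))*(89 + 16) = -102303 - (-51 + (-3 - 1*6))*(89 + 16) = -102303 - (-51 + (-3 - 6))*105 = -102303 - (-51 - 9)*105 = -102303 - (-60)*105 = -102303 - 1*(-6300) = -102303 + 6300 = -96003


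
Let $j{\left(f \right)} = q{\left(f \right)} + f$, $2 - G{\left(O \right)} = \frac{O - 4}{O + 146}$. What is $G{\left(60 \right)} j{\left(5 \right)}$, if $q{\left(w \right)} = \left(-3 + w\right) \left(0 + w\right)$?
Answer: $\frac{2670}{103} \approx 25.922$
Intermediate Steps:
$G{\left(O \right)} = 2 - \frac{-4 + O}{146 + O}$ ($G{\left(O \right)} = 2 - \frac{O - 4}{O + 146} = 2 - \frac{-4 + O}{146 + O}$)
$q{\left(w \right)} = w \left(-3 + w\right)$ ($q{\left(w \right)} = \left(-3 + w\right) w = w \left(-3 + w\right)$)
$j{\left(f \right)} = f + f \left(-3 + f\right)$ ($j{\left(f \right)} = f \left(-3 + f\right) + f = f + f \left(-3 + f\right)$)
$G{\left(60 \right)} j{\left(5 \right)} = \frac{296 + 60}{146 + 60} \cdot 5 \left(-2 + 5\right) = \frac{1}{206} \cdot 356 \cdot 5 \cdot 3 = \frac{1}{206} \cdot 356 \cdot 15 = \frac{178}{103} \cdot 15 = \frac{2670}{103}$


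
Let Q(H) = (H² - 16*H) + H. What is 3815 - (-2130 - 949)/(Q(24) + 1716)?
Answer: 7373659/1932 ≈ 3816.6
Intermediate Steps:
Q(H) = H² - 15*H
3815 - (-2130 - 949)/(Q(24) + 1716) = 3815 - (-2130 - 949)/(24*(-15 + 24) + 1716) = 3815 - (-3079)/(24*9 + 1716) = 3815 - (-3079)/(216 + 1716) = 3815 - (-3079)/1932 = 3815 - 1*(-3079/1932) = 3815 + 3079/1932 = 7373659/1932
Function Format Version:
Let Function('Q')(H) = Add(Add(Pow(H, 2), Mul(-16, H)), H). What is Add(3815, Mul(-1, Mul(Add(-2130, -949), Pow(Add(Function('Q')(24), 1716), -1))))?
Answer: Rational(7373659, 1932) ≈ 3816.6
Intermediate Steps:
Function('Q')(H) = Add(Pow(H, 2), Mul(-15, H))
Add(3815, Mul(-1, Mul(Add(-2130, -949), Pow(Add(Function('Q')(24), 1716), -1)))) = Add(3815, Mul(-1, Mul(Add(-2130, -949), Pow(Add(Mul(24, Add(-15, 24)), 1716), -1)))) = Add(3815, Mul(-1, Mul(-3079, Pow(Add(Mul(24, 9), 1716), -1)))) = Add(3815, Mul(-1, Mul(-3079, Pow(Add(216, 1716), -1)))) = Add(3815, Mul(-1, Mul(-3079, Pow(1932, -1)))) = Add(3815, Mul(-1, Mul(-3079, Rational(1, 1932)))) = Add(3815, Mul(-1, Rational(-3079, 1932))) = Add(3815, Rational(3079, 1932)) = Rational(7373659, 1932)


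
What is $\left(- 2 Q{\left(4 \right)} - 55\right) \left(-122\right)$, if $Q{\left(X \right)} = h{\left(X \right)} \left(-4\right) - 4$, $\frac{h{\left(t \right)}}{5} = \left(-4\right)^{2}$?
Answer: $-72346$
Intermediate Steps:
$h{\left(t \right)} = 80$ ($h{\left(t \right)} = 5 \left(-4\right)^{2} = 5 \cdot 16 = 80$)
$Q{\left(X \right)} = -324$ ($Q{\left(X \right)} = 80 \left(-4\right) - 4 = -320 - 4 = -324$)
$\left(- 2 Q{\left(4 \right)} - 55\right) \left(-122\right) = \left(\left(-2\right) \left(-324\right) - 55\right) \left(-122\right) = \left(648 - 55\right) \left(-122\right) = 593 \left(-122\right) = -72346$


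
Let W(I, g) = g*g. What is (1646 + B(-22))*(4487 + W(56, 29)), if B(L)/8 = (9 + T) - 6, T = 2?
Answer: 8983008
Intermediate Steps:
W(I, g) = g²
B(L) = 40 (B(L) = 8*((9 + 2) - 6) = 8*(11 - 6) = 8*5 = 40)
(1646 + B(-22))*(4487 + W(56, 29)) = (1646 + 40)*(4487 + 29²) = 1686*(4487 + 841) = 1686*5328 = 8983008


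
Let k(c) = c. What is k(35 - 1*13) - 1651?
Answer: -1629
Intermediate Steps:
k(35 - 1*13) - 1651 = (35 - 1*13) - 1651 = (35 - 13) - 1651 = 22 - 1651 = -1629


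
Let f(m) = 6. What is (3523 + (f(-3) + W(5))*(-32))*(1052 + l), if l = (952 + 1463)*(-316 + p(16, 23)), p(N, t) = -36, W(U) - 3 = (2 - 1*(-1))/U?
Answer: -13651521212/5 ≈ -2.7303e+9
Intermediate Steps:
W(U) = 3 + 3/U (W(U) = 3 + (2 - 1*(-1))/U = 3 + (2 + 1)/U = 3 + 3/U)
l = -850080 (l = (952 + 1463)*(-316 - 36) = 2415*(-352) = -850080)
(3523 + (f(-3) + W(5))*(-32))*(1052 + l) = (3523 + (6 + (3 + 3/5))*(-32))*(1052 - 850080) = (3523 + (6 + (3 + 3*(⅕)))*(-32))*(-849028) = (3523 + (6 + (3 + ⅗))*(-32))*(-849028) = (3523 + (6 + 18/5)*(-32))*(-849028) = (3523 + (48/5)*(-32))*(-849028) = (3523 - 1536/5)*(-849028) = (16079/5)*(-849028) = -13651521212/5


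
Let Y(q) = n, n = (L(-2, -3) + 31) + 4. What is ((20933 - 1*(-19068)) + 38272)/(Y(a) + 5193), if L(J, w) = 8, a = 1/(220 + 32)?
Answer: 78273/5236 ≈ 14.949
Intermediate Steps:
a = 1/252 ≈ 0.0039683
n = 43 (n = (8 + 31) + 4 = 39 + 4 = 43)
Y(q) = 43
((20933 - 1*(-19068)) + 38272)/(Y(a) + 5193) = ((20933 - 1*(-19068)) + 38272)/(43 + 5193) = ((20933 + 19068) + 38272)/5236 = (40001 + 38272)*(1/5236) = 78273*(1/5236) = 78273/5236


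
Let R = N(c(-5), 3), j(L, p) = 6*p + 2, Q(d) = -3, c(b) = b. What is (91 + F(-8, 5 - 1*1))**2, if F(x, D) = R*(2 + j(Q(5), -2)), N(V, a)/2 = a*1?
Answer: 1849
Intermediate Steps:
N(V, a) = 2*a (N(V, a) = 2*(a*1) = 2*a)
j(L, p) = 2 + 6*p
R = 6 (R = 2*3 = 6)
F(x, D) = -48 (F(x, D) = 6*(2 + (2 + 6*(-2))) = 6*(2 + (2 - 12)) = 6*(2 - 10) = 6*(-8) = -48)
(91 + F(-8, 5 - 1*1))**2 = (91 - 48)**2 = 43**2 = 1849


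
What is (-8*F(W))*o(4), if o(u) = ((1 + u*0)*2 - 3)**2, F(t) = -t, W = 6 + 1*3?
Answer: 72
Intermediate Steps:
W = 9 (W = 6 + 3 = 9)
o(u) = 1 (o(u) = ((1 + 0)*2 - 3)**2 = (1*2 - 3)**2 = (2 - 3)**2 = (-1)**2 = 1)
(-8*F(W))*o(4) = -(-8)*9*1 = -8*(-9)*1 = 72*1 = 72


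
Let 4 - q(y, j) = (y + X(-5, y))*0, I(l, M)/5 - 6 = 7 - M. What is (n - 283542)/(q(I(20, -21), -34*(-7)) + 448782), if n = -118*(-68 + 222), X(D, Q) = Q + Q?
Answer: -150857/224393 ≈ -0.67229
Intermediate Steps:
I(l, M) = 65 - 5*M (I(l, M) = 30 + 5*(7 - M) = 30 + (35 - 5*M) = 65 - 5*M)
X(D, Q) = 2*Q
q(y, j) = 4 (q(y, j) = 4 - (y + 2*y)*0 = 4 - 3*y*0 = 4 - 1*0 = 4 + 0 = 4)
n = -18172 (n = -118*154 = -18172)
(n - 283542)/(q(I(20, -21), -34*(-7)) + 448782) = (-18172 - 283542)/(4 + 448782) = -301714/448786 = -301714*1/448786 = -150857/224393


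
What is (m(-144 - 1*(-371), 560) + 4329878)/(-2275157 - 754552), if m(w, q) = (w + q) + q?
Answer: -4331225/3029709 ≈ -1.4296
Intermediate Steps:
m(w, q) = w + 2*q (m(w, q) = (q + w) + q = w + 2*q)
(m(-144 - 1*(-371), 560) + 4329878)/(-2275157 - 754552) = (((-144 - 1*(-371)) + 2*560) + 4329878)/(-2275157 - 754552) = (((-144 + 371) + 1120) + 4329878)/(-3029709) = ((227 + 1120) + 4329878)*(-1/3029709) = (1347 + 4329878)*(-1/3029709) = 4331225*(-1/3029709) = -4331225/3029709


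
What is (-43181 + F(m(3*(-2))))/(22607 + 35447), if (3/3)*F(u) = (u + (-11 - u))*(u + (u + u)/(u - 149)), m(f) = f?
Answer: -6682957/8998370 ≈ -0.74269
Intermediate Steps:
F(u) = -11*u - 22*u/(-149 + u) (F(u) = (u + (-11 - u))*(u + (u + u)/(u - 149)) = -11*(u + (2*u)/(-149 + u)) = -11*(u + 2*u/(-149 + u)) = -11*u - 22*u/(-149 + u))
(-43181 + F(m(3*(-2))))/(22607 + 35447) = (-43181 + 11*(3*(-2))*(147 - 3*(-2))/(-149 + 3*(-2)))/(22607 + 35447) = (-43181 + 11*(-6)*(147 - 1*(-6))/(-149 - 6))/58054 = (-43181 + 11*(-6)*(147 + 6)/(-155))*(1/58054) = (-43181 + 11*(-6)*(-1/155)*153)*(1/58054) = (-43181 + 10098/155)*(1/58054) = -6682957/155*1/58054 = -6682957/8998370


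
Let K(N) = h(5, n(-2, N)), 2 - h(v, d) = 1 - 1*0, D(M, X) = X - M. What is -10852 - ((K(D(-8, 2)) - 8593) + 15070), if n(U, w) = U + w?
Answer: -17330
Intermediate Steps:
h(v, d) = 1 (h(v, d) = 2 - (1 - 1*0) = 2 - (1 + 0) = 2 - 1*1 = 2 - 1 = 1)
K(N) = 1
-10852 - ((K(D(-8, 2)) - 8593) + 15070) = -10852 - ((1 - 8593) + 15070) = -10852 - (-8592 + 15070) = -10852 - 1*6478 = -10852 - 6478 = -17330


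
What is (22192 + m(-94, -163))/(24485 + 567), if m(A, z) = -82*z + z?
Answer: 35395/25052 ≈ 1.4129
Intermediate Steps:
m(A, z) = -81*z
(22192 + m(-94, -163))/(24485 + 567) = (22192 - 81*(-163))/(24485 + 567) = (22192 + 13203)/25052 = 35395*(1/25052) = 35395/25052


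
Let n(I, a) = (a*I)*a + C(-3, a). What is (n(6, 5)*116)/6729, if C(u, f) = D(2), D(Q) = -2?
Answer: 17168/6729 ≈ 2.5513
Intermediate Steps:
C(u, f) = -2
n(I, a) = -2 + I*a² (n(I, a) = (a*I)*a - 2 = (I*a)*a - 2 = I*a² - 2 = -2 + I*a²)
(n(6, 5)*116)/6729 = ((-2 + 6*5²)*116)/6729 = ((-2 + 6*25)*116)*(1/6729) = ((-2 + 150)*116)*(1/6729) = (148*116)*(1/6729) = 17168*(1/6729) = 17168/6729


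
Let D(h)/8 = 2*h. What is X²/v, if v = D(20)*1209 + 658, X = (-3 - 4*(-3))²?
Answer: 6561/387538 ≈ 0.016930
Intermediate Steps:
D(h) = 16*h (D(h) = 8*(2*h) = 16*h)
X = 81 (X = (-3 + 12)² = 9² = 81)
v = 387538 (v = (16*20)*1209 + 658 = 320*1209 + 658 = 386880 + 658 = 387538)
X²/v = 81²/387538 = 6561*(1/387538) = 6561/387538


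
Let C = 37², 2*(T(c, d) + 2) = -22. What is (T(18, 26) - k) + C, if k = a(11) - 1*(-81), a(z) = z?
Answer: 1264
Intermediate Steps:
T(c, d) = -13 (T(c, d) = -2 + (½)*(-22) = -2 - 11 = -13)
C = 1369
k = 92 (k = 11 - 1*(-81) = 11 + 81 = 92)
(T(18, 26) - k) + C = (-13 - 1*92) + 1369 = (-13 - 92) + 1369 = -105 + 1369 = 1264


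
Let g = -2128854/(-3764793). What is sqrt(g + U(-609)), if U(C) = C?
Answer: I*sqrt(14507323859)/4883 ≈ 24.666*I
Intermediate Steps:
g = 709618/1254931 (g = -2128854*(-1/3764793) = 709618/1254931 ≈ 0.56546)
sqrt(g + U(-609)) = sqrt(709618/1254931 - 609) = sqrt(-763543361/1254931) = I*sqrt(14507323859)/4883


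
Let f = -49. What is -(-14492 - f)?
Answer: 14443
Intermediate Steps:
-(-14492 - f) = -(-14492 - 1*(-49)) = -(-14492 + 49) = -1*(-14443) = 14443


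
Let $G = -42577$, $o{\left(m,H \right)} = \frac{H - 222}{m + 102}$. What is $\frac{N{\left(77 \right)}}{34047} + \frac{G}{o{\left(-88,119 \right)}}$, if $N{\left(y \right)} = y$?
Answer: $\frac{20294675597}{3506841} \approx 5787.2$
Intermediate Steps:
$o{\left(m,H \right)} = \frac{-222 + H}{102 + m}$
$\frac{N{\left(77 \right)}}{34047} + \frac{G}{o{\left(-88,119 \right)}} = \frac{77}{34047} - \frac{42577}{\frac{1}{102 - 88} \left(-222 + 119\right)} = 77 \cdot \frac{1}{34047} - \frac{42577}{\frac{1}{14} \left(-103\right)} = \frac{77}{34047} - \frac{42577}{\frac{1}{14} \left(-103\right)} = \frac{77}{34047} - \frac{42577}{- \frac{103}{14}} = \frac{77}{34047} - - \frac{596078}{103} = \frac{77}{34047} + \frac{596078}{103} = \frac{20294675597}{3506841}$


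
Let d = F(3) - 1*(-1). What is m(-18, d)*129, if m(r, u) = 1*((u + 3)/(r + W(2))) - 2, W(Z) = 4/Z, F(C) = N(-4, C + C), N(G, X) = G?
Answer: -258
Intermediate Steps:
F(C) = -4
d = -3 (d = -4 - 1*(-1) = -4 + 1 = -3)
m(r, u) = -2 + (3 + u)/(2 + r) (m(r, u) = 1*((u + 3)/(r + 4/2)) - 2 = 1*((3 + u)/(r + 4*(½))) - 2 = 1*((3 + u)/(r + 2)) - 2 = 1*((3 + u)/(2 + r)) - 2 = (3 + u)/(2 + r) - 2 = -2 + (3 + u)/(2 + r))
m(-18, d)*129 = ((-1 - 3 - 2*(-18))/(2 - 18))*129 = ((-1 - 3 + 36)/(-16))*129 = -1/16*32*129 = -2*129 = -258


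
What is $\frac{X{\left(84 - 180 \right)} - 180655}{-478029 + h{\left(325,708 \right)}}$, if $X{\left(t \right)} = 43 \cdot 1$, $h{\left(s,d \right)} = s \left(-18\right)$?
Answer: $\frac{60204}{161293} \approx 0.37326$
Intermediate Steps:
$h{\left(s,d \right)} = - 18 s$
$X{\left(t \right)} = 43$
$\frac{X{\left(84 - 180 \right)} - 180655}{-478029 + h{\left(325,708 \right)}} = \frac{43 - 180655}{-478029 - 5850} = - \frac{180612}{-478029 - 5850} = - \frac{180612}{-483879} = \left(-180612\right) \left(- \frac{1}{483879}\right) = \frac{60204}{161293}$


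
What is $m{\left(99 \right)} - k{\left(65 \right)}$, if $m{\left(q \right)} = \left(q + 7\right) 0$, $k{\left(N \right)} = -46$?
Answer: $46$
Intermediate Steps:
$m{\left(q \right)} = 0$ ($m{\left(q \right)} = \left(7 + q\right) 0 = 0$)
$m{\left(99 \right)} - k{\left(65 \right)} = 0 - -46 = 0 + 46 = 46$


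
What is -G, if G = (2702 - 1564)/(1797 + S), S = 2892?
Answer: -1138/4689 ≈ -0.24270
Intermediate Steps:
G = 1138/4689 (G = (2702 - 1564)/(1797 + 2892) = 1138/4689 ≈ 0.24270)
-G = -1*1138/4689 = -1138/4689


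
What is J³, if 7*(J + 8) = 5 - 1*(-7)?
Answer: -85184/343 ≈ -248.35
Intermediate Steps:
J = -44/7 (J = -8 + (5 - 1*(-7))/7 = -8 + (5 + 7)/7 = -8 + (⅐)*12 = -8 + 12/7 = -44/7 ≈ -6.2857)
J³ = (-44/7)³ = -85184/343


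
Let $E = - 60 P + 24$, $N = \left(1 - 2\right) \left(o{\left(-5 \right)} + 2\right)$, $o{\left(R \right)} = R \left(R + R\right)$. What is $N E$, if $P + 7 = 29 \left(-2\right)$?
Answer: $-204048$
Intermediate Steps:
$P = -65$ ($P = -7 + 29 \left(-2\right) = -7 - 58 = -65$)
$o{\left(R \right)} = 2 R^{2}$ ($o{\left(R \right)} = R 2 R = 2 R^{2}$)
$N = -52$ ($N = \left(1 - 2\right) \left(2 \left(-5\right)^{2} + 2\right) = - (2 \cdot 25 + 2) = - (50 + 2) = \left(-1\right) 52 = -52$)
$E = 3924$ ($E = \left(-60\right) \left(-65\right) + 24 = 3900 + 24 = 3924$)
$N E = \left(-52\right) 3924 = -204048$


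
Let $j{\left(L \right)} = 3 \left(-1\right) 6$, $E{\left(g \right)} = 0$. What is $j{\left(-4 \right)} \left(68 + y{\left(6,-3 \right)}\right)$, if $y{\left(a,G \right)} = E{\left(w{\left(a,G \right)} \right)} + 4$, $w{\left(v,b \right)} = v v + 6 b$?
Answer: $-1296$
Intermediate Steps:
$w{\left(v,b \right)} = v^{2} + 6 b$
$j{\left(L \right)} = -18$ ($j{\left(L \right)} = \left(-3\right) 6 = -18$)
$y{\left(a,G \right)} = 4$ ($y{\left(a,G \right)} = 0 + 4 = 4$)
$j{\left(-4 \right)} \left(68 + y{\left(6,-3 \right)}\right) = - 18 \left(68 + 4\right) = \left(-18\right) 72 = -1296$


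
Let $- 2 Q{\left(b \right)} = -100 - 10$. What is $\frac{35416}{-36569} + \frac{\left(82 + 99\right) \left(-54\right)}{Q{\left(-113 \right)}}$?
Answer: $- \frac{359373286}{2011295} \approx -178.68$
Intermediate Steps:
$Q{\left(b \right)} = 55$ ($Q{\left(b \right)} = - \frac{-100 - 10}{2} = \left(- \frac{1}{2}\right) \left(-110\right) = 55$)
$\frac{35416}{-36569} + \frac{\left(82 + 99\right) \left(-54\right)}{Q{\left(-113 \right)}} = \frac{35416}{-36569} + \frac{\left(82 + 99\right) \left(-54\right)}{55} = 35416 \left(- \frac{1}{36569}\right) + 181 \left(-54\right) \frac{1}{55} = - \frac{35416}{36569} - \frac{9774}{55} = - \frac{359373286}{2011295}$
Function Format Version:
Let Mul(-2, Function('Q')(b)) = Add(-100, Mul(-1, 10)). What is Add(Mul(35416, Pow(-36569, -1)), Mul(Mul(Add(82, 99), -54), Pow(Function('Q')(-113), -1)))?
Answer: Rational(-359373286, 2011295) ≈ -178.68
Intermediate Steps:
Function('Q')(b) = 55 (Function('Q')(b) = Mul(Rational(-1, 2), Add(-100, Mul(-1, 10))) = Mul(Rational(-1, 2), Add(-100, -10)) = Mul(Rational(-1, 2), -110) = 55)
Add(Mul(35416, Pow(-36569, -1)), Mul(Mul(Add(82, 99), -54), Pow(Function('Q')(-113), -1))) = Add(Mul(35416, Pow(-36569, -1)), Mul(Mul(Add(82, 99), -54), Pow(55, -1))) = Add(Mul(35416, Rational(-1, 36569)), Mul(Mul(181, -54), Rational(1, 55))) = Add(Rational(-35416, 36569), Mul(-9774, Rational(1, 55))) = Add(Rational(-35416, 36569), Rational(-9774, 55)) = Rational(-359373286, 2011295)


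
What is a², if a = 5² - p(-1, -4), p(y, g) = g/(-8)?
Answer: 2401/4 ≈ 600.25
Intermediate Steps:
p(y, g) = -g/8 (p(y, g) = g*(-⅛) = -g/8)
a = 49/2 (a = 5² - (-1)*(-4)/8 = 25 - 1*½ = 25 - ½ = 49/2 ≈ 24.500)
a² = (49/2)² = 2401/4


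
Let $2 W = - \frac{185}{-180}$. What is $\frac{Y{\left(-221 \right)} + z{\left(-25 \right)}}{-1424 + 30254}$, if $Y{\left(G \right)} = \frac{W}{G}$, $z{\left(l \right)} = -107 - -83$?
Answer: $- \frac{76385}{91748592} \approx -0.00083255$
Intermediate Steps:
$z{\left(l \right)} = -24$ ($z{\left(l \right)} = -107 + 83 = -24$)
$W = \frac{37}{72}$ ($W = \frac{\left(-185\right) \frac{1}{-180}}{2} = \frac{\left(-185\right) \left(- \frac{1}{180}\right)}{2} = \frac{1}{2} \cdot \frac{37}{36} = \frac{37}{72} \approx 0.51389$)
$Y{\left(G \right)} = \frac{37}{72 G}$
$\frac{Y{\left(-221 \right)} + z{\left(-25 \right)}}{-1424 + 30254} = \frac{\frac{37}{72 \left(-221\right)} - 24}{-1424 + 30254} = \frac{\frac{37}{72} \left(- \frac{1}{221}\right) - 24}{28830} = \left(- \frac{37}{15912} - 24\right) \frac{1}{28830} = \left(- \frac{381925}{15912}\right) \frac{1}{28830} = - \frac{76385}{91748592}$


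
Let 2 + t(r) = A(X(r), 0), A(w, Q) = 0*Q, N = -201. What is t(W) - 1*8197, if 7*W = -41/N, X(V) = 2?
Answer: -8199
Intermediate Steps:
A(w, Q) = 0
W = 41/1407 (W = (-41/(-201))/7 = (-41*(-1/201))/7 = (⅐)*(41/201) = 41/1407 ≈ 0.029140)
t(r) = -2 (t(r) = -2 + 0 = -2)
t(W) - 1*8197 = -2 - 1*8197 = -2 - 8197 = -8199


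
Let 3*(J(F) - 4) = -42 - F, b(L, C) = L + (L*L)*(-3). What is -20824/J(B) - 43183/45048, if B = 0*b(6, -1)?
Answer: 468823861/225240 ≈ 2081.4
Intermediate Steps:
b(L, C) = L - 3*L**2 (b(L, C) = L + L**2*(-3) = L - 3*L**2)
B = 0 (B = 0*(6*(1 - 3*6)) = 0*(6*(1 - 18)) = 0*(6*(-17)) = 0*(-102) = 0)
J(F) = -10 - F/3 (J(F) = 4 + (-42 - F)/3 = 4 + (-14 - F/3) = -10 - F/3)
-20824/J(B) - 43183/45048 = -20824/(-10 - 1/3*0) - 43183/45048 = -20824/(-10 + 0) - 43183*1/45048 = -20824/(-10) - 43183/45048 = -20824*(-1/10) - 43183/45048 = 10412/5 - 43183/45048 = 468823861/225240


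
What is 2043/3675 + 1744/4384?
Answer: 320119/335650 ≈ 0.95373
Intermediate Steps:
2043/3675 + 1744/4384 = 2043*(1/3675) + 1744*(1/4384) = 681/1225 + 109/274 = 320119/335650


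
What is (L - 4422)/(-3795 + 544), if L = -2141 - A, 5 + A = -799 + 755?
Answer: 6514/3251 ≈ 2.0037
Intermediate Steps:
A = -49 (A = -5 + (-799 + 755) = -5 - 44 = -49)
L = -2092 (L = -2141 - 1*(-49) = -2141 + 49 = -2092)
(L - 4422)/(-3795 + 544) = (-2092 - 4422)/(-3795 + 544) = -6514/(-3251) = -6514*(-1/3251) = 6514/3251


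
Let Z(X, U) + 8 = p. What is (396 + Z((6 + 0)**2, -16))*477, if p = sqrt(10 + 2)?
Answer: 185076 + 954*sqrt(3) ≈ 1.8673e+5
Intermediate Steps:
p = 2*sqrt(3) (p = sqrt(12) = 2*sqrt(3) ≈ 3.4641)
Z(X, U) = -8 + 2*sqrt(3)
(396 + Z((6 + 0)**2, -16))*477 = (396 + (-8 + 2*sqrt(3)))*477 = (388 + 2*sqrt(3))*477 = 185076 + 954*sqrt(3)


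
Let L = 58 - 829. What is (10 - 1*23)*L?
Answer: 10023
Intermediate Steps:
L = -771
(10 - 1*23)*L = (10 - 1*23)*(-771) = (10 - 23)*(-771) = -13*(-771) = 10023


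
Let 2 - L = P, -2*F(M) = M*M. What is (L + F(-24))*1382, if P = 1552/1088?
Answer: -13505595/34 ≈ -3.9722e+5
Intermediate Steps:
P = 97/68 (P = 1552*(1/1088) = 97/68 ≈ 1.4265)
F(M) = -M²/2 (F(M) = -M*M/2 = -M²/2)
L = 39/68 (L = 2 - 1*97/68 = 2 - 97/68 = 39/68 ≈ 0.57353)
(L + F(-24))*1382 = (39/68 - ½*(-24)²)*1382 = (39/68 - ½*576)*1382 = (39/68 - 288)*1382 = -19545/68*1382 = -13505595/34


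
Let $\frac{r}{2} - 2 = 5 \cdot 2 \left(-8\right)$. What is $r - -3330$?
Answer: $3174$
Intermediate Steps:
$r = -156$ ($r = 4 + 2 \cdot 5 \cdot 2 \left(-8\right) = 4 + 2 \cdot 10 \left(-8\right) = 4 + 2 \left(-80\right) = 4 - 160 = -156$)
$r - -3330 = -156 - -3330 = -156 + 3330 = 3174$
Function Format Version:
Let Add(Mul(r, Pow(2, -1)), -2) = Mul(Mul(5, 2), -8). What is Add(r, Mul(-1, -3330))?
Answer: 3174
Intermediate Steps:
r = -156 (r = Add(4, Mul(2, Mul(Mul(5, 2), -8))) = Add(4, Mul(2, Mul(10, -8))) = Add(4, Mul(2, -80)) = Add(4, -160) = -156)
Add(r, Mul(-1, -3330)) = Add(-156, Mul(-1, -3330)) = Add(-156, 3330) = 3174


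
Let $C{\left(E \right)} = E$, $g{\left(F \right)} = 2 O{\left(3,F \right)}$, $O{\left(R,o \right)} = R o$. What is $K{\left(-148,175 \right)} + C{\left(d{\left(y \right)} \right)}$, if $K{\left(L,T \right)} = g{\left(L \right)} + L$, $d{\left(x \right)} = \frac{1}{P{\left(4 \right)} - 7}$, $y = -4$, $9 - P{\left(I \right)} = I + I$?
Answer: $- \frac{6217}{6} \approx -1036.2$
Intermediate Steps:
$P{\left(I \right)} = 9 - 2 I$ ($P{\left(I \right)} = 9 - \left(I + I\right) = 9 - 2 I$)
$d{\left(x \right)} = - \frac{1}{6}$ ($d{\left(x \right)} = \frac{1}{\left(9 - 8\right) - 7} = \frac{1}{1 - 7} = \frac{1}{-6} = - \frac{1}{6}$)
$g{\left(F \right)} = 6 F$ ($g{\left(F \right)} = 2 \cdot 3 F = 6 F$)
$K{\left(L,T \right)} = 7 L$ ($K{\left(L,T \right)} = 6 L + L = 7 L$)
$K{\left(-148,175 \right)} + C{\left(d{\left(y \right)} \right)} = 7 \left(-148\right) - \frac{1}{6} = -1036 - \frac{1}{6} = - \frac{6217}{6}$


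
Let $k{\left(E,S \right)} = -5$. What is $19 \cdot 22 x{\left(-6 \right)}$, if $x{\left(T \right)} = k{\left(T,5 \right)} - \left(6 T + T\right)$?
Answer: $15466$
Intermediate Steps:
$x{\left(T \right)} = -5 - 7 T$ ($x{\left(T \right)} = -5 - \left(6 T + T\right) = -5 - 7 T$)
$19 \cdot 22 x{\left(-6 \right)} = 19 \cdot 22 \left(-5 - -42\right) = 418 \left(-5 + 42\right) = 418 \cdot 37 = 15466$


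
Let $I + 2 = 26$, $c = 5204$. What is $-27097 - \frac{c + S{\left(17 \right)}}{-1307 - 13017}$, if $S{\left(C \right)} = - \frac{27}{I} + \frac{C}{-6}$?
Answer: $- \frac{9315173471}{343776} \approx -27097.0$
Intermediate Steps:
$I = 24$ ($I = -2 + 26 = 24$)
$S{\left(C \right)} = - \frac{9}{8} - \frac{C}{6}$ ($S{\left(C \right)} = - \frac{27}{24} + \frac{C}{-6} = \left(-27\right) \frac{1}{24} + C \left(- \frac{1}{6}\right) = - \frac{9}{8} - \frac{C}{6}$)
$-27097 - \frac{c + S{\left(17 \right)}}{-1307 - 13017} = -27097 - \frac{5204 - \frac{95}{24}}{-1307 - 13017} = -27097 - \frac{5204 - \frac{95}{24}}{-14324} = -27097 - \left(5204 - \frac{95}{24}\right) \left(- \frac{1}{14324}\right) = -27097 - \frac{124801}{24} \left(- \frac{1}{14324}\right) = -27097 - - \frac{124801}{343776} = -27097 + \frac{124801}{343776} = - \frac{9315173471}{343776}$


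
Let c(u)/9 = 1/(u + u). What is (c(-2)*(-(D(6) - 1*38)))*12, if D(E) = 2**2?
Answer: -918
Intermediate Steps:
D(E) = 4
c(u) = 9/(2*u) (c(u) = 9/(u + u) = 9/((2*u)) = 9*(1/(2*u)) = 9/(2*u))
(c(-2)*(-(D(6) - 1*38)))*12 = (((9/2)/(-2))*(-(4 - 1*38)))*12 = (((9/2)*(-1/2))*(-(4 - 38)))*12 = -(-9)*(-34)/4*12 = -9/4*34*12 = -153/2*12 = -918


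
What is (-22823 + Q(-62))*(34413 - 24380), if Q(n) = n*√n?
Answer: -228983159 - 622046*I*√62 ≈ -2.2898e+8 - 4.898e+6*I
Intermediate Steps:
Q(n) = n^(3/2)
(-22823 + Q(-62))*(34413 - 24380) = (-22823 + (-62)^(3/2))*(34413 - 24380) = (-22823 - 62*I*√62)*10033 = -228983159 - 622046*I*√62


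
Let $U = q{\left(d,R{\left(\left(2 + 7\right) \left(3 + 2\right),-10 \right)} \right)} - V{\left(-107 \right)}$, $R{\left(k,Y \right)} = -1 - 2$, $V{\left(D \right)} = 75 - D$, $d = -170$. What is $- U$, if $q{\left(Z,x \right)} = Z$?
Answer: $352$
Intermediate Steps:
$R{\left(k,Y \right)} = -3$ ($R{\left(k,Y \right)} = -1 - 2 = -3$)
$U = -352$ ($U = -170 - \left(75 - -107\right) = -170 - \left(75 + 107\right) = -170 - 182 = -352$)
$- U = \left(-1\right) \left(-352\right) = 352$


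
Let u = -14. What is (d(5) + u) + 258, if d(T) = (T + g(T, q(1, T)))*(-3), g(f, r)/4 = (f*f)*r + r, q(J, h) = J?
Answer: -83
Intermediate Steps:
g(f, r) = 4*r + 4*r*f**2 (g(f, r) = 4*((f*f)*r + r) = 4*(f**2*r + r) = 4*(r*f**2 + r) = 4*(r + r*f**2) = 4*r + 4*r*f**2)
d(T) = -12 - 12*T**2 - 3*T (d(T) = (T + 4*1*(1 + T**2))*(-3) = (T + (4 + 4*T**2))*(-3) = (4 + T + 4*T**2)*(-3) = -12 - 12*T**2 - 3*T)
(d(5) + u) + 258 = ((-12 - 12*5**2 - 3*5) - 14) + 258 = ((-12 - 12*25 - 15) - 14) + 258 = ((-12 - 300 - 15) - 14) + 258 = (-327 - 14) + 258 = -341 + 258 = -83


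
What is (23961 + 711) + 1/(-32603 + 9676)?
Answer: 565654943/22927 ≈ 24672.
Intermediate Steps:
(23961 + 711) + 1/(-32603 + 9676) = 24672 + 1/(-22927) = 24672 - 1/22927 = 565654943/22927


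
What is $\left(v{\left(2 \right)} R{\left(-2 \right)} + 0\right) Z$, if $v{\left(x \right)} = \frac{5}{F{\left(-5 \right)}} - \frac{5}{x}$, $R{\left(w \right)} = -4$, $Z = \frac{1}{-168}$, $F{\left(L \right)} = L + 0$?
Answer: $- \frac{1}{12} \approx -0.083333$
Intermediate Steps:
$F{\left(L \right)} = L$
$Z = - \frac{1}{168} \approx -0.0059524$
$v{\left(x \right)} = -1 - \frac{5}{x}$ ($v{\left(x \right)} = \frac{5}{-5} - \frac{5}{x} = 5 \left(- \frac{1}{5}\right) - \frac{5}{x} = -1 - \frac{5}{x}$)
$\left(v{\left(2 \right)} R{\left(-2 \right)} + 0\right) Z = \left(\frac{-5 - 2}{2} \left(-4\right) + 0\right) \left(- \frac{1}{168}\right) = \left(\frac{1}{2} \left(-7\right) \left(-4\right) + 0\right) \left(- \frac{1}{168}\right) = \left(\left(- \frac{7}{2}\right) \left(-4\right) + 0\right) \left(- \frac{1}{168}\right) = \left(14 + 0\right) \left(- \frac{1}{168}\right) = 14 \left(- \frac{1}{168}\right) = - \frac{1}{12}$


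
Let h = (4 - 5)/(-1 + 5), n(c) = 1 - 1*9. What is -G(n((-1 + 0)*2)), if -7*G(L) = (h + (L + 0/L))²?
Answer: 1089/112 ≈ 9.7232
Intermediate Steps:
n(c) = -8 (n(c) = 1 - 9 = -8)
h = -¼ (h = -1/4 = -1*¼ = -¼ ≈ -0.25000)
G(L) = -(-¼ + L)²/7 (G(L) = -(-¼ + (L + 0/L))²/7 = -(-¼ + (L + 0))²/7 = -(-¼ + L)²/7)
-G(n((-1 + 0)*2)) = -(-1)*(-1 + 4*(-8))²/112 = -(-1)*(-1 - 32)²/112 = -(-1)*(-33)²/112 = -(-1)*1089/112 = -1*(-1089/112) = 1089/112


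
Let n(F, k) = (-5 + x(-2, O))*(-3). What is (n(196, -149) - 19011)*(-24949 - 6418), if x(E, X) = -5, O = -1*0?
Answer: 595377027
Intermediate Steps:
O = 0
n(F, k) = 30 (n(F, k) = (-5 - 5)*(-3) = -10*(-3) = 30)
(n(196, -149) - 19011)*(-24949 - 6418) = (30 - 19011)*(-24949 - 6418) = -18981*(-31367) = 595377027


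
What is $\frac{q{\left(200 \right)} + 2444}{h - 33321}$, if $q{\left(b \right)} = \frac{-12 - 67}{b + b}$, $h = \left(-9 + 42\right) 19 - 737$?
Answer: $- \frac{977521}{13372400} \approx -0.0731$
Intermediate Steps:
$h = -110$ ($h = 33 \cdot 19 - 737 = 627 - 737 = -110$)
$q{\left(b \right)} = - \frac{79}{2 b}$
$\frac{q{\left(200 \right)} + 2444}{h - 33321} = \frac{- \frac{79}{2 \cdot 200} + 2444}{-110 - 33321} = \frac{\left(- \frac{79}{2}\right) \frac{1}{200} + 2444}{-33431} = \left(- \frac{79}{400} + 2444\right) \left(- \frac{1}{33431}\right) = \frac{977521}{400} \left(- \frac{1}{33431}\right) = - \frac{977521}{13372400}$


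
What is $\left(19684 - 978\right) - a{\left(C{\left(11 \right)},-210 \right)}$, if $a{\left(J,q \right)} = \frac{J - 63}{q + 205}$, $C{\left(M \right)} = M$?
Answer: $\frac{93478}{5} \approx 18696.0$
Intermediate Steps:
$a{\left(J,q \right)} = \frac{-63 + J}{205 + q}$
$\left(19684 - 978\right) - a{\left(C{\left(11 \right)},-210 \right)} = \left(19684 - 978\right) - \frac{-63 + 11}{205 - 210} = 18706 - \frac{1}{-5} \left(-52\right) = 18706 - \left(- \frac{1}{5}\right) \left(-52\right) = 18706 - \frac{52}{5} = \frac{93478}{5}$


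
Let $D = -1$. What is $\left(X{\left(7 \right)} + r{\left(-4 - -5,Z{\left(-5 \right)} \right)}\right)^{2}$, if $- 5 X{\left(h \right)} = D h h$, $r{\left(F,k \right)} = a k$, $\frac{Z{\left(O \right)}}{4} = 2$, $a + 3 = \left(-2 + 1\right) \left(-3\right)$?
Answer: $\frac{2401}{25} \approx 96.04$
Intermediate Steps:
$a = 0$ ($a = -3 + \left(-2 + 1\right) \left(-3\right) = -3 - -3 = -3 + 3 = 0$)
$Z{\left(O \right)} = 8$ ($Z{\left(O \right)} = 4 \cdot 2 = 8$)
$r{\left(F,k \right)} = 0$ ($r{\left(F,k \right)} = 0 k = 0$)
$X{\left(h \right)} = \frac{h^{2}}{5}$ ($X{\left(h \right)} = - \frac{- h h}{5} = - \frac{\left(-1\right) h^{2}}{5} = \frac{h^{2}}{5}$)
$\left(X{\left(7 \right)} + r{\left(-4 - -5,Z{\left(-5 \right)} \right)}\right)^{2} = \left(\frac{7^{2}}{5} + 0\right)^{2} = \left(\frac{1}{5} \cdot 49 + 0\right)^{2} = \left(\frac{49}{5} + 0\right)^{2} = \left(\frac{49}{5}\right)^{2} = \frac{2401}{25}$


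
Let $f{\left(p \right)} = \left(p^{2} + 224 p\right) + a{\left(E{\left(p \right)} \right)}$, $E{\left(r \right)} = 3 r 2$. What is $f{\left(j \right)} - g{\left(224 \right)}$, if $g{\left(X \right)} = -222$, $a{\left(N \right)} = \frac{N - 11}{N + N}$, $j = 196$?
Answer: $\frac{194139949}{2352} \approx 82543.0$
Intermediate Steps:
$E{\left(r \right)} = 6 r$
$a{\left(N \right)} = \frac{-11 + N}{2 N}$
$f{\left(p \right)} = p^{2} + 224 p + \frac{-11 + 6 p}{12 p}$ ($f{\left(p \right)} = \left(p^{2} + 224 p\right) + \frac{-11 + 6 p}{2 \cdot 6 p} = \left(p^{2} + 224 p\right) + \frac{\frac{1}{6 p} \left(-11 + 6 p\right)}{2} = \left(p^{2} + 224 p\right) + \frac{-11 + 6 p}{12 p} = p^{2} + 224 p + \frac{-11 + 6 p}{12 p}$)
$f{\left(j \right)} - g{\left(224 \right)} = \left(\frac{1}{2} + 196^{2} + 224 \cdot 196 - \frac{11}{12 \cdot 196}\right) - -222 = \left(\frac{1}{2} + 38416 + 43904 - \frac{11}{2352}\right) + 222 = \frac{193617805}{2352} + 222 = \frac{194139949}{2352}$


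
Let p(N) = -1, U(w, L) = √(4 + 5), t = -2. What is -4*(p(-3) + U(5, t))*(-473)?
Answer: 3784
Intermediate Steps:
U(w, L) = 3 (U(w, L) = √9 = 3)
-4*(p(-3) + U(5, t))*(-473) = -4*(-1 + 3)*(-473) = -4*2*(-473) = -8*(-473) = 3784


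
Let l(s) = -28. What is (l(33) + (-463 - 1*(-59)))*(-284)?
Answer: 122688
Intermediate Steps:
(l(33) + (-463 - 1*(-59)))*(-284) = (-28 + (-463 - 1*(-59)))*(-284) = (-28 + (-463 + 59))*(-284) = (-28 - 404)*(-284) = -432*(-284) = 122688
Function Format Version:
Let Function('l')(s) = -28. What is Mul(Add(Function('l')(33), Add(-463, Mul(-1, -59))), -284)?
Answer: 122688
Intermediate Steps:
Mul(Add(Function('l')(33), Add(-463, Mul(-1, -59))), -284) = Mul(Add(-28, Add(-463, Mul(-1, -59))), -284) = Mul(Add(-28, Add(-463, 59)), -284) = Mul(Add(-28, -404), -284) = Mul(-432, -284) = 122688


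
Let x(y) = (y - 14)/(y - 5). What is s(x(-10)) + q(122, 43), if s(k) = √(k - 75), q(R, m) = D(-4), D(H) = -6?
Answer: -6 + I*√1835/5 ≈ -6.0 + 8.5674*I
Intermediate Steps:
q(R, m) = -6
x(y) = (-14 + y)/(-5 + y)
s(k) = √(-75 + k)
s(x(-10)) + q(122, 43) = √(-75 + (-14 - 10)/(-5 - 10)) - 6 = √(-75 - 24/(-15)) - 6 = √(-75 - 1/15*(-24)) - 6 = √(-75 + 8/5) - 6 = √(-367/5) - 6 = I*√1835/5 - 6 = -6 + I*√1835/5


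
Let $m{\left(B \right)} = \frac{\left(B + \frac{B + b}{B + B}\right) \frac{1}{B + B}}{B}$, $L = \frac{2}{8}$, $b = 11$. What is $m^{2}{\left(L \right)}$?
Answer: $33124$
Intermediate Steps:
$L = \frac{1}{4}$ ($L = 2 \cdot \frac{1}{8} = \frac{1}{4} \approx 0.25$)
$m{\left(B \right)} = \frac{B + \frac{11 + B}{2 B}}{2 B^{2}}$ ($m{\left(B \right)} = \frac{\left(B + \frac{B + 11}{B + B}\right) \frac{1}{B + B}}{B} = \frac{\left(B + \frac{11 + B}{2 B}\right) \frac{1}{2 B}}{B} = \frac{\frac{1}{2} \frac{1}{B} \left(B + \frac{11 + B}{2 B}\right)}{B} = \frac{B + \frac{11 + B}{2 B}}{2 B^{2}}$)
$m^{2}{\left(L \right)} = \left(\frac{\frac{1}{(\frac{1}{4})^{3}} \left(11 + \frac{1}{4} + \frac{2}{16}\right)}{4}\right)^{2} = \left(\frac{1}{4} \cdot 64 \left(11 + \frac{1}{4} + 2 \cdot \frac{1}{16}\right)\right)^{2} = \left(\frac{1}{4} \cdot 64 \left(11 + \frac{1}{4} + \frac{1}{8}\right)\right)^{2} = \left(\frac{1}{4} \cdot 64 \cdot \frac{91}{8}\right)^{2} = 182^{2} = 33124$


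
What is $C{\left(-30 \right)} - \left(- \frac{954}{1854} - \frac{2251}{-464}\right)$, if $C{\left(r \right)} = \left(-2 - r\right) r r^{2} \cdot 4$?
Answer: $- \frac{144523215261}{47792} \approx -3.024 \cdot 10^{6}$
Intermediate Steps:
$C{\left(r \right)} = 4 r^{3} \left(-2 - r\right)$ ($C{\left(r \right)} = \left(-2 - r\right) r^{3} \cdot 4 = r^{3} \left(-2 - r\right) 4 = 4 r^{3} \left(-2 - r\right)$)
$C{\left(-30 \right)} - \left(- \frac{954}{1854} - \frac{2251}{-464}\right) = 4 \left(-30\right)^{3} \left(-2 - -30\right) - \left(- \frac{954}{1854} - \frac{2251}{-464}\right) = 4 \left(-27000\right) \left(-2 + 30\right) - \left(\left(-954\right) \frac{1}{1854} - - \frac{2251}{464}\right) = 4 \left(-27000\right) 28 - \left(- \frac{53}{103} + \frac{2251}{464}\right) = -3024000 - \frac{207261}{47792} = - \frac{144523215261}{47792}$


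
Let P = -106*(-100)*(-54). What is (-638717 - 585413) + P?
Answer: -1796530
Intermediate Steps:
P = -572400 (P = 10600*(-54) = -572400)
(-638717 - 585413) + P = (-638717 - 585413) - 572400 = -1224130 - 572400 = -1796530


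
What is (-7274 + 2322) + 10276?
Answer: 5324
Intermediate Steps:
(-7274 + 2322) + 10276 = -4952 + 10276 = 5324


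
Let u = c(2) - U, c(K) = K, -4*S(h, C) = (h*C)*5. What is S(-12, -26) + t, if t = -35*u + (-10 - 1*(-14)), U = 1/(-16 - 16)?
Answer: -14627/32 ≈ -457.09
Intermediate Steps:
S(h, C) = -5*C*h/4 (S(h, C) = -h*C*5/4 = -C*h*5/4 = -5*C*h/4)
U = -1/32 (U = 1/(-32) = -1/32 ≈ -0.031250)
u = 65/32 (u = 2 - 1*(-1/32) = 2 + 1/32 = 65/32 ≈ 2.0313)
t = -2147/32 (t = -35*65/32 + (-10 - 1*(-14)) = -2275/32 + (-10 + 14) = -2275/32 + 4 = -2147/32 ≈ -67.094)
S(-12, -26) + t = -5/4*(-26)*(-12) - 2147/32 = -390 - 2147/32 = -14627/32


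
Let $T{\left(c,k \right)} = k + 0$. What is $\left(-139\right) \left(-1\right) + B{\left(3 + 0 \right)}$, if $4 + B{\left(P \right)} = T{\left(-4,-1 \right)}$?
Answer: $134$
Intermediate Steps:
$T{\left(c,k \right)} = k$
$B{\left(P \right)} = -5$ ($B{\left(P \right)} = -4 - 1 = -5$)
$\left(-139\right) \left(-1\right) + B{\left(3 + 0 \right)} = \left(-139\right) \left(-1\right) - 5 = 139 - 5 = 134$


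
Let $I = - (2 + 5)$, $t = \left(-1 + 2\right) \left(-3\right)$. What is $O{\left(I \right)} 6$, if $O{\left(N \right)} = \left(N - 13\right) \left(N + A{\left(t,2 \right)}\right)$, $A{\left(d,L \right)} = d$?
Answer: $1200$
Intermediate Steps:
$t = -3$ ($t = 1 \left(-3\right) = -3$)
$I = -7$ ($I = \left(-1\right) 7 = -7$)
$O{\left(N \right)} = \left(-13 + N\right) \left(-3 + N\right)$ ($O{\left(N \right)} = \left(N - 13\right) \left(N - 3\right) = \left(-13 + N\right) \left(-3 + N\right)$)
$O{\left(I \right)} 6 = \left(39 + \left(-7\right)^{2} - -112\right) 6 = \left(39 + 49 + 112\right) 6 = 200 \cdot 6 = 1200$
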